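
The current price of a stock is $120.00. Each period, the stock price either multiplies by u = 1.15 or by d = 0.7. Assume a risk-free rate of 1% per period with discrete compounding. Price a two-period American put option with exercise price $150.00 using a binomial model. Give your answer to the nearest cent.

$31.55

Risk-neutral probability p = (1 + 0.01 − 0.7)/(1.15 − 0.7) = 0.3100/0.4500 = 0.6889
Terminal stock prices: S_uu = 158.7, S_ud = 96.6, S_dd = 58.8
Terminal payoffs (K − S): max(-8.7, 0) = 0, max(53.4, 0) = 53.4, max(91.2, 0) = 91.2
Node u (S = 138): continuation = 1/1.01·[0.6889·0.0000 + 0.3111·53.4000] = 16.4488; exercise value = 12.0000 ≤ continuation, so V_u = 16.4488
Node d (S = 84): continuation = 1/1.01·[0.6889·53.4000 + 0.3111·91.2000] = 64.5149; exercise value = 66.0000 > continuation, so V_d = 66.0000 (exercise)
Node 0 (S = 120): continuation = 1/1.01·[0.6889·16.4488 + 0.3111·66.0000] = 31.5493; exercise value = 30.0000 ≤ continuation, so V_0 = 31.5493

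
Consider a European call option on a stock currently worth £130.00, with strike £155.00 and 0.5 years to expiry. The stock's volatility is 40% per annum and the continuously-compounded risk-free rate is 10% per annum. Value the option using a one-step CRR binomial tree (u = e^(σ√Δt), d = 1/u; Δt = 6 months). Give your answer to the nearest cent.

£8.64

CRR parameters: u = e^(σ√Δt) = e^(0.4·√0.5) = 1.3269, d = 1/u = 0.7536
Per-period rate: rΔt = 0.1·0.5 = 0.05, so R = e^0.05 = 1.0513
Risk-neutral probability p = (e^0.05 − 0.7536)/(1.3269 − 0.7536) = 0.2976/0.5733 = 0.5192
Terminal stock prices: S_u = 172.5, S_d = 97.97
Terminal payoffs (S − K): max(17.5, 0) = 17.5, max(-57.03, 0) = 0
Node 0 (S = 130): V_0 = e^(−0.05)·[0.5192·17.4965 + 0.4808·0.0000] = 8.6411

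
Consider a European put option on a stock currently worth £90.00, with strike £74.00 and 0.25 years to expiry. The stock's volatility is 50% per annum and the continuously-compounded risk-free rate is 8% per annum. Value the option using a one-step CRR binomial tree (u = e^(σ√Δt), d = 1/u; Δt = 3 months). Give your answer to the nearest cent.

£2.00

CRR parameters: u = e^(σ√Δt) = e^(0.5·√0.25) = 1.2840, d = 1/u = 0.7788
Per-period rate: rΔt = 0.08·0.25 = 0.02, so R = e^0.02 = 1.0202
Risk-neutral probability p = (e^0.02 − 0.7788)/(1.2840 − 0.7788) = 0.2414/0.5052 = 0.4778
Terminal stock prices: S_u = 115.6, S_d = 70.09
Terminal payoffs (K − S): max(-41.56, 0) = 0, max(3.908, 0) = 3.908
Node 0 (S = 90): V_0 = e^(−0.02)·[0.4778·0.0000 + 0.5222·3.9079] = 2.0003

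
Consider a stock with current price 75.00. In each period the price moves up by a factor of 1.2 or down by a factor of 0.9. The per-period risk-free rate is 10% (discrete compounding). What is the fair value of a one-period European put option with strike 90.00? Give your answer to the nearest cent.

Risk-neutral probability p = (1 + 0.1 − 0.9)/(1.2 − 0.9) = 0.2000/0.3000 = 0.6667
Terminal stock prices: S_u = 90, S_d = 67.5
Terminal payoffs (K − S): max(0, 0) = 0, max(22.5, 0) = 22.5
Node 0 (S = 75): V_0 = 1/1.1·[0.6667·0.0000 + 0.3333·22.5000] = 6.8182

6.82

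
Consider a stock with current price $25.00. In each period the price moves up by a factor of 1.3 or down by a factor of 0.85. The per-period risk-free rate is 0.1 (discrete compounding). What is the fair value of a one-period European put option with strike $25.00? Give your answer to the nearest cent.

$1.52

Risk-neutral probability p = (1 + 0.1 − 0.85)/(1.3 − 0.85) = 0.2500/0.4500 = 0.5556
Terminal stock prices: S_u = 32.5, S_d = 21.25
Terminal payoffs (K − S): max(-7.5, 0) = 0, max(3.75, 0) = 3.75
Node 0 (S = 25): V_0 = 1/1.1·[0.5556·0.0000 + 0.4444·3.7500] = 1.5152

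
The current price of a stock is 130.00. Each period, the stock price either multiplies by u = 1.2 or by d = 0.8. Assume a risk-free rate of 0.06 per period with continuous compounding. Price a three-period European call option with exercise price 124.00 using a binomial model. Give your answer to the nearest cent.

33.13

Risk-neutral probability p = (e^0.06 − 0.8)/(1.2 − 0.8) = 0.2618/0.4000 = 0.6546
Terminal stock prices: S_uuu = 224.6, S_uud = 149.8, S_udd = 99.84, S_ddd = 66.56
Terminal payoffs (S − K): max(100.6, 0) = 100.6, max(25.76, 0) = 25.76, max(-24.16, 0) = 0, max(-57.44, 0) = 0
Node uu (S = 187.2): V_uu = e^(−0.06)·[0.6546·100.6400 + 0.3454·25.7600] = 70.4212
Node ud (S = 124.8): V_ud = e^(−0.06)·[0.6546·25.7600 + 0.3454·0.0000] = 15.8803
Node dd (S = 83.2): V_dd = e^(−0.06)·[0.6546·0.0000 + 0.3454·0.0000] = 0.0000
Node u (S = 156): V_u = e^(−0.06)·[0.6546·70.4212 + 0.3454·15.8803] = 48.5784
Node d (S = 104): V_d = e^(−0.06)·[0.6546·15.8803 + 0.3454·0.0000] = 9.7897
Node 0 (S = 130): V_0 = e^(−0.06)·[0.6546·48.5784 + 0.3454·9.7897] = 33.1317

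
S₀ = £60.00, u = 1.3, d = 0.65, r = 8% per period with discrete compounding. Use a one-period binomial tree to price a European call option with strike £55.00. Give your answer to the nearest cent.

£14.09

Risk-neutral probability p = (1 + 0.08 − 0.65)/(1.3 − 0.65) = 0.4300/0.6500 = 0.6615
Terminal stock prices: S_u = 78, S_d = 39
Terminal payoffs (S − K): max(23, 0) = 23, max(-16, 0) = 0
Node 0 (S = 60): V_0 = 1/1.08·[0.6615·23.0000 + 0.3385·0.0000] = 14.0883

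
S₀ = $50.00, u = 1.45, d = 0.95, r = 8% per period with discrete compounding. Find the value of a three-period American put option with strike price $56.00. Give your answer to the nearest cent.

$6.00

Risk-neutral probability p = (1 + 0.08 − 0.95)/(1.45 − 0.95) = 0.1300/0.5000 = 0.2600
Terminal stock prices: S_uuu = 152.4, S_uud = 99.87, S_udd = 65.43, S_ddd = 42.87
Terminal payoffs (K − S): max(-96.43, 0) = 0, max(-43.87, 0) = 0, max(-9.431, 0) = 0, max(13.13, 0) = 13.13
Node uu (S = 105.1): continuation = 1/1.08·[0.2600·0.0000 + 0.7400·0.0000] = 0.0000; exercise value = 0.0000 ≤ continuation, so V_uu = 0.0000
Node ud (S = 68.88): continuation = 1/1.08·[0.2600·0.0000 + 0.7400·0.0000] = 0.0000; exercise value = 0.0000 ≤ continuation, so V_ud = 0.0000
Node dd (S = 45.12): continuation = 1/1.08·[0.2600·0.0000 + 0.7400·13.1313] = 8.9973; exercise value = 10.8750 > continuation, so V_dd = 10.8750 (exercise)
Node u (S = 72.5): continuation = 1/1.08·[0.2600·0.0000 + 0.7400·0.0000] = 0.0000; exercise value = 0.0000 ≤ continuation, so V_u = 0.0000
Node d (S = 47.5): continuation = 1/1.08·[0.2600·0.0000 + 0.7400·10.8750] = 7.4514; exercise value = 8.5000 > continuation, so V_d = 8.5000 (exercise)
Node 0 (S = 50): continuation = 1/1.08·[0.2600·0.0000 + 0.7400·8.5000] = 5.8241; exercise value = 6.0000 > continuation, so V_0 = 6.0000 (exercise)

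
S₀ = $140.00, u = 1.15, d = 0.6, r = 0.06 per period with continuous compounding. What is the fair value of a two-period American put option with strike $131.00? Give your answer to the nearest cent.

$11.20

Risk-neutral probability p = (e^0.06 − 0.6)/(1.15 − 0.6) = 0.4618/0.5500 = 0.8397
Terminal stock prices: S_uu = 185.1, S_ud = 96.6, S_dd = 50.4
Terminal payoffs (K − S): max(-54.15, 0) = 0, max(34.4, 0) = 34.4, max(80.6, 0) = 80.6
Node u (S = 161): continuation = e^(−0.06)·[0.8397·0.0000 + 0.1603·34.4000] = 5.1931; exercise value = 0.0000 ≤ continuation, so V_u = 5.1931
Node d (S = 84): continuation = e^(−0.06)·[0.8397·34.4000 + 0.1603·80.6000] = 39.3712; exercise value = 47.0000 > continuation, so V_d = 47.0000 (exercise)
Node 0 (S = 140): continuation = e^(−0.06)·[0.8397·5.1931 + 0.1603·47.0000] = 11.2019; exercise value = 0.0000 ≤ continuation, so V_0 = 11.2019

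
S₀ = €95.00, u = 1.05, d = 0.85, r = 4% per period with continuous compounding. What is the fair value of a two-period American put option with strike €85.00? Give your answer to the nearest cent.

Risk-neutral probability p = (e^0.04 − 0.85)/(1.05 − 0.85) = 0.1908/0.2000 = 0.9541
Terminal stock prices: S_uu = 104.7, S_ud = 84.79, S_dd = 68.64
Terminal payoffs (K − S): max(-19.74, 0) = 0, max(0.2125, 0) = 0.2125, max(16.36, 0) = 16.36
Node u (S = 99.75): continuation = e^(−0.04)·[0.9541·0.0000 + 0.0459·0.2125] = 0.0094; exercise value = 0.0000 ≤ continuation, so V_u = 0.0094
Node d (S = 80.75): continuation = e^(−0.04)·[0.9541·0.2125 + 0.0459·16.3625] = 0.9171; exercise value = 4.2500 > continuation, so V_d = 4.2500 (exercise)
Node 0 (S = 95): continuation = e^(−0.04)·[0.9541·0.0094 + 0.0459·4.2500] = 0.1962; exercise value = 0.0000 ≤ continuation, so V_0 = 0.1962

€0.20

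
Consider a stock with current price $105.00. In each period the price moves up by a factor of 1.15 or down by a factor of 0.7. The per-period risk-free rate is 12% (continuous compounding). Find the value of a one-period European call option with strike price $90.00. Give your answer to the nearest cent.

Risk-neutral probability p = (e^0.12 − 0.7)/(1.15 − 0.7) = 0.4275/0.4500 = 0.9500
Terminal stock prices: S_u = 120.7, S_d = 73.5
Terminal payoffs (S − K): max(30.75, 0) = 30.75, max(-16.5, 0) = 0
Node 0 (S = 105): V_0 = e^(−0.12)·[0.9500·30.7500 + 0.0500·0.0000] = 25.9090

$25.91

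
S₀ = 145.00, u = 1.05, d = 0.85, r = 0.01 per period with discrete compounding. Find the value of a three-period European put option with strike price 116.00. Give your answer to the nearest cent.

0.77

Risk-neutral probability p = (1 + 0.01 − 0.85)/(1.05 − 0.85) = 0.1600/0.2000 = 0.8000
Terminal stock prices: S_uuu = 167.9, S_uud = 135.9, S_udd = 110, S_ddd = 89.05
Terminal payoffs (K − S): max(-51.86, 0) = 0, max(-19.88, 0) = 0, max(5.999, 0) = 5.999, max(26.95, 0) = 26.95
Node uu (S = 159.9): V_uu = 1/1.01·[0.8000·0.0000 + 0.2000·0.0000] = 0.0000
Node ud (S = 129.4): V_ud = 1/1.01·[0.8000·0.0000 + 0.2000·5.9994] = 1.1880
Node dd (S = 104.8): V_dd = 1/1.01·[0.8000·5.9994 + 0.2000·26.9519] = 10.0890
Node u (S = 152.2): V_u = 1/1.01·[0.8000·0.0000 + 0.2000·1.1880] = 0.2352
Node d (S = 123.2): V_d = 1/1.01·[0.8000·1.1880 + 0.2000·10.0890] = 2.9388
Node 0 (S = 145): V_0 = 1/1.01·[0.8000·0.2352 + 0.2000·2.9388] = 0.7683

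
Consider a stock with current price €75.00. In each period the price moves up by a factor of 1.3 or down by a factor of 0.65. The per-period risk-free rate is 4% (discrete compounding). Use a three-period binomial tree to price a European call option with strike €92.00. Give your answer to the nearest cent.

€13.97

Risk-neutral probability p = (1 + 0.04 − 0.65)/(1.3 − 0.65) = 0.3900/0.6500 = 0.6000
Terminal stock prices: S_uuu = 164.8, S_uud = 82.39, S_udd = 41.19, S_ddd = 20.6
Terminal payoffs (S − K): max(72.78, 0) = 72.78, max(-9.612, 0) = 0, max(-50.81, 0) = 0, max(-71.4, 0) = 0
Node uu (S = 126.8): V_uu = 1/1.04·[0.6000·72.7750 + 0.4000·0.0000] = 41.9856
Node ud (S = 63.38): V_ud = 1/1.04·[0.6000·0.0000 + 0.4000·0.0000] = 0.0000
Node dd (S = 31.69): V_dd = 1/1.04·[0.6000·0.0000 + 0.4000·0.0000] = 0.0000
Node u (S = 97.5): V_u = 1/1.04·[0.6000·41.9856 + 0.4000·0.0000] = 24.2224
Node d (S = 48.75): V_d = 1/1.04·[0.6000·0.0000 + 0.4000·0.0000] = 0.0000
Node 0 (S = 75): V_0 = 1/1.04·[0.6000·24.2224 + 0.4000·0.0000] = 13.9745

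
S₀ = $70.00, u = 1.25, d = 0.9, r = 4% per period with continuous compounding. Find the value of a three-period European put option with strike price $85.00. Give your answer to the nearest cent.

Risk-neutral probability p = (e^0.04 − 0.9)/(1.25 − 0.9) = 0.1408/0.3500 = 0.4023
Terminal stock prices: S_uuu = 136.7, S_uud = 98.44, S_udd = 70.88, S_ddd = 51.03
Terminal payoffs (K − S): max(-51.72, 0) = 0, max(-13.44, 0) = 0, max(14.12, 0) = 14.12, max(33.97, 0) = 33.97
Node uu (S = 109.4): V_uu = e^(−0.04)·[0.4023·0.0000 + 0.5977·0.0000] = 0.0000
Node ud (S = 78.75): V_ud = e^(−0.04)·[0.4023·0.0000 + 0.5977·14.1250] = 8.1113
Node dd (S = 56.7): V_dd = e^(−0.04)·[0.4023·14.1250 + 0.5977·33.9700] = 24.9671
Node u (S = 87.5): V_u = e^(−0.04)·[0.4023·0.0000 + 0.5977·8.1113] = 4.6579
Node d (S = 63): V_d = e^(−0.04)·[0.4023·8.1113 + 0.5977·24.9671] = 17.4726
Node 0 (S = 70): V_0 = e^(−0.04)·[0.4023·4.6579 + 0.5977·17.4726] = 11.8341

$11.83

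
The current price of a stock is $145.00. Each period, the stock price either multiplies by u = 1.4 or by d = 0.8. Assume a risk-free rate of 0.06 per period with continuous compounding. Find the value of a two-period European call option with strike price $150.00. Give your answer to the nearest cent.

$28.08

Risk-neutral probability p = (e^0.06 − 0.8)/(1.4 − 0.8) = 0.2618/0.6000 = 0.4364
Terminal stock prices: S_uu = 284.2, S_ud = 162.4, S_dd = 92.8
Terminal payoffs (S − K): max(134.2, 0) = 134.2, max(12.4, 0) = 12.4, max(-57.2, 0) = 0
Node u (S = 203): V_u = e^(−0.06)·[0.4364·134.2000 + 0.5636·12.4000] = 61.7353
Node d (S = 116): V_d = e^(−0.06)·[0.4364·12.4000 + 0.5636·0.0000] = 5.0962
Node 0 (S = 145): V_0 = e^(−0.06)·[0.4364·61.7353 + 0.5636·5.0962] = 28.0770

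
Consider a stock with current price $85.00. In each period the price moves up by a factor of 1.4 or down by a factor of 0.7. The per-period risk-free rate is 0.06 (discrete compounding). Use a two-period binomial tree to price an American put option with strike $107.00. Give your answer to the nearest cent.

$27.03

Risk-neutral probability p = (1 + 0.06 − 0.7)/(1.4 − 0.7) = 0.3600/0.7000 = 0.5143
Terminal stock prices: S_uu = 166.6, S_ud = 83.3, S_dd = 41.65
Terminal payoffs (K − S): max(-59.6, 0) = 0, max(23.7, 0) = 23.7, max(65.35, 0) = 65.35
Node u (S = 119): continuation = 1/1.06·[0.5143·0.0000 + 0.4857·23.7000] = 10.8598; exercise value = 0.0000 ≤ continuation, so V_u = 10.8598
Node d (S = 59.5): continuation = 1/1.06·[0.5143·23.7000 + 0.4857·65.3500] = 41.4434; exercise value = 47.5000 > continuation, so V_d = 47.5000 (exercise)
Node 0 (S = 85): continuation = 1/1.06·[0.5143·10.8598 + 0.4857·47.5000] = 27.0344; exercise value = 22.0000 ≤ continuation, so V_0 = 27.0344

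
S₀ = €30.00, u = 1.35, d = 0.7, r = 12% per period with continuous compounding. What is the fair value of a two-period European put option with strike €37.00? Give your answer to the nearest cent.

€5.12

Risk-neutral probability p = (e^0.12 − 0.7)/(1.35 − 0.7) = 0.4275/0.6500 = 0.6577
Terminal stock prices: S_uu = 54.68, S_ud = 28.35, S_dd = 14.7
Terminal payoffs (K − S): max(-17.68, 0) = 0, max(8.65, 0) = 8.65, max(22.3, 0) = 22.3
Node u (S = 40.5): V_u = e^(−0.12)·[0.6577·0.0000 + 0.3423·8.6500] = 2.6262
Node d (S = 21): V_d = e^(−0.12)·[0.6577·8.6500 + 0.3423·22.3000] = 11.8161
Node 0 (S = 30): V_0 = e^(−0.12)·[0.6577·2.6262 + 0.3423·11.8161] = 5.1193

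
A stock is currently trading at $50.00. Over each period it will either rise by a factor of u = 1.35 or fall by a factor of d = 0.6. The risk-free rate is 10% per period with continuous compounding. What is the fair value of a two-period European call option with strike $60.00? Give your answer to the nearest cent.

$11.56

Risk-neutral probability p = (e^0.1 − 0.6)/(1.35 − 0.6) = 0.5052/0.7500 = 0.6736
Terminal stock prices: S_uu = 91.13, S_ud = 40.5, S_dd = 18
Terminal payoffs (S − K): max(31.13, 0) = 31.13, max(-19.5, 0) = 0, max(-42, 0) = 0
Node u (S = 67.5): V_u = e^(−0.1)·[0.6736·31.1250 + 0.3264·0.0000] = 18.9695
Node d (S = 30): V_d = e^(−0.1)·[0.6736·0.0000 + 0.3264·0.0000] = 0.0000
Node 0 (S = 50): V_0 = e^(−0.1)·[0.6736·18.9695 + 0.3264·0.0000] = 11.5612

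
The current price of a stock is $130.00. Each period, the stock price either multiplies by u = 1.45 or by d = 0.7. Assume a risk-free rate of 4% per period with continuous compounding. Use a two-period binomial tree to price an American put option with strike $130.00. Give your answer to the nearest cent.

Risk-neutral probability p = (e^0.04 − 0.7)/(1.45 − 0.7) = 0.3408/0.7500 = 0.4544
Terminal stock prices: S_uu = 273.3, S_ud = 131.9, S_dd = 63.7
Terminal payoffs (K − S): max(-143.3, 0) = 0, max(-1.95, 0) = 0, max(66.3, 0) = 66.3
Node u (S = 188.5): continuation = e^(−0.04)·[0.4544·0.0000 + 0.5456·0.0000] = 0.0000; exercise value = 0.0000 ≤ continuation, so V_u = 0.0000
Node d (S = 91): continuation = e^(−0.04)·[0.4544·0.0000 + 0.5456·66.3000] = 34.7540; exercise value = 39.0000 > continuation, so V_d = 39.0000 (exercise)
Node 0 (S = 130): continuation = e^(−0.04)·[0.4544·0.0000 + 0.5456·39.0000] = 20.4435; exercise value = 0.0000 ≤ continuation, so V_0 = 20.4435

$20.44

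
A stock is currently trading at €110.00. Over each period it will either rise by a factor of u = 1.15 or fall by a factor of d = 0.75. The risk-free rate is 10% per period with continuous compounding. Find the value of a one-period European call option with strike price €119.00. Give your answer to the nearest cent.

Risk-neutral probability p = (e^0.1 − 0.75)/(1.15 − 0.75) = 0.3552/0.4000 = 0.8879
Terminal stock prices: S_u = 126.5, S_d = 82.5
Terminal payoffs (S − K): max(7.5, 0) = 7.5, max(-36.5, 0) = 0
Node 0 (S = 110): V_0 = e^(−0.1)·[0.8879·7.5000 + 0.1121·0.0000] = 6.0257

€6.03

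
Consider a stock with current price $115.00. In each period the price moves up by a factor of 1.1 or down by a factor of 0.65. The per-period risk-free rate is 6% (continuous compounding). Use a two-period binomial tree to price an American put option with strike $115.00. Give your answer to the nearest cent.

$5.47

Risk-neutral probability p = (e^0.06 − 0.65)/(1.1 − 0.65) = 0.4118/0.4500 = 0.9152
Terminal stock prices: S_uu = 139.2, S_ud = 82.23, S_dd = 48.59
Terminal payoffs (K − S): max(-24.15, 0) = 0, max(32.77, 0) = 32.77, max(66.41, 0) = 66.41
Node u (S = 126.5): continuation = e^(−0.06)·[0.9152·0.0000 + 0.0848·32.7750] = 2.6177; exercise value = 0.0000 ≤ continuation, so V_u = 2.6177
Node d (S = 74.75): continuation = e^(−0.06)·[0.9152·32.7750 + 0.0848·66.4125] = 33.5529; exercise value = 40.2500 > continuation, so V_d = 40.2500 (exercise)
Node 0 (S = 115): continuation = e^(−0.06)·[0.9152·2.6177 + 0.0848·40.2500] = 5.4709; exercise value = 0.0000 ≤ continuation, so V_0 = 5.4709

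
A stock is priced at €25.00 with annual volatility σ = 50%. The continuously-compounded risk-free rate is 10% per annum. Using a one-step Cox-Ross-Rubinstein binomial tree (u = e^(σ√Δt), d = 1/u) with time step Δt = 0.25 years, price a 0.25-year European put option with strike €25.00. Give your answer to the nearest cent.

€2.76

CRR parameters: u = e^(σ√Δt) = e^(0.5·√0.25) = 1.2840, d = 1/u = 0.7788
Per-period rate: rΔt = 0.1·0.25 = 0.025, so R = e^0.025 = 1.0253
Risk-neutral probability p = (e^0.025 − 0.7788)/(1.2840 − 0.7788) = 0.2465/0.5052 = 0.4879
Terminal stock prices: S_u = 32.1, S_d = 19.47
Terminal payoffs (K − S): max(-7.101, 0) = 0, max(5.53, 0) = 5.53
Node 0 (S = 25): V_0 = e^(−0.025)·[0.4879·0.0000 + 0.5121·5.5300] = 2.7618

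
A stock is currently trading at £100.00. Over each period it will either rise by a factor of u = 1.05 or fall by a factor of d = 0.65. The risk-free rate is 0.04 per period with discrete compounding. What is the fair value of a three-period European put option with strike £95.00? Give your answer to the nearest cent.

Risk-neutral probability p = (1 + 0.04 − 0.65)/(1.05 − 0.65) = 0.3900/0.4000 = 0.9750
Terminal stock prices: S_uuu = 115.8, S_uud = 71.66, S_udd = 44.36, S_ddd = 27.46
Terminal payoffs (K − S): max(-20.76, 0) = 0, max(23.34, 0) = 23.34, max(50.64, 0) = 50.64, max(67.54, 0) = 67.54
Node uu (S = 110.2): V_uu = 1/1.04·[0.9750·0.0000 + 0.0250·23.3375] = 0.5610
Node ud (S = 68.25): V_ud = 1/1.04·[0.9750·23.3375 + 0.0250·50.6375] = 23.0962
Node dd (S = 42.25): V_dd = 1/1.04·[0.9750·50.6375 + 0.0250·67.5375] = 49.0962
Node u (S = 105): V_u = 1/1.04·[0.9750·0.5610 + 0.0250·23.0962] = 1.0811
Node d (S = 65): V_d = 1/1.04·[0.9750·23.0962 + 0.0250·49.0962] = 22.8328
Node 0 (S = 100): V_0 = 1/1.04·[0.9750·1.0811 + 0.0250·22.8328] = 1.5624

£1.56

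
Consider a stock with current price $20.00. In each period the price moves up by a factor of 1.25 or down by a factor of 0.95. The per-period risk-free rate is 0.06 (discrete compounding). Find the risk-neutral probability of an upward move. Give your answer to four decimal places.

Risk-neutral probability p = (1 + 0.06 − 0.95)/(1.25 − 0.95) = 0.1100/0.3000 = 0.3667

p = 0.3667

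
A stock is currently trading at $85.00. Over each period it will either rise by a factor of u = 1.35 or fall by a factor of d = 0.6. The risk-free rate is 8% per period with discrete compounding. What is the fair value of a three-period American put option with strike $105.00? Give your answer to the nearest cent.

$26.55

Risk-neutral probability p = (1 + 0.08 − 0.6)/(1.35 − 0.6) = 0.4800/0.7500 = 0.6400
Terminal stock prices: S_uuu = 209.1, S_uud = 92.95, S_udd = 41.31, S_ddd = 18.36
Terminal payoffs (K − S): max(-104.1, 0) = 0, max(12.05, 0) = 12.05, max(63.69, 0) = 63.69, max(86.64, 0) = 86.64
Node uu (S = 154.9): continuation = 1/1.08·[0.6400·0.0000 + 0.3600·12.0525] = 4.0175; exercise value = 0.0000 ≤ continuation, so V_uu = 4.0175
Node ud (S = 68.85): continuation = 1/1.08·[0.6400·12.0525 + 0.3600·63.6900] = 28.3722; exercise value = 36.1500 > continuation, so V_ud = 36.1500 (exercise)
Node dd (S = 30.6): continuation = 1/1.08·[0.6400·63.6900 + 0.3600·86.6400] = 66.6222; exercise value = 74.4000 > continuation, so V_dd = 74.4000 (exercise)
Node u (S = 114.8): continuation = 1/1.08·[0.6400·4.0175 + 0.3600·36.1500] = 14.4307; exercise value = 0.0000 ≤ continuation, so V_u = 14.4307
Node d (S = 51): continuation = 1/1.08·[0.6400·36.1500 + 0.3600·74.4000] = 46.2222; exercise value = 54.0000 > continuation, so V_d = 54.0000 (exercise)
Node 0 (S = 85): continuation = 1/1.08·[0.6400·14.4307 + 0.3600·54.0000] = 26.5516; exercise value = 20.0000 ≤ continuation, so V_0 = 26.5516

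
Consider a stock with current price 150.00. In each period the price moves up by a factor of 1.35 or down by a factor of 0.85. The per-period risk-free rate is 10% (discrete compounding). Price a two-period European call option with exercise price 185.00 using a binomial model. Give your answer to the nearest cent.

Risk-neutral probability p = (1 + 0.1 − 0.85)/(1.35 − 0.85) = 0.2500/0.5000 = 0.5000
Terminal stock prices: S_uu = 273.4, S_ud = 172.1, S_dd = 108.4
Terminal payoffs (S − K): max(88.38, 0) = 88.38, max(-12.88, 0) = 0, max(-76.63, 0) = 0
Node u (S = 202.5): V_u = 1/1.1·[0.5000·88.3750 + 0.5000·0.0000] = 40.1705
Node d (S = 127.5): V_d = 1/1.1·[0.5000·0.0000 + 0.5000·0.0000] = 0.0000
Node 0 (S = 150): V_0 = 1/1.1·[0.5000·40.1705 + 0.5000·0.0000] = 18.2593

18.26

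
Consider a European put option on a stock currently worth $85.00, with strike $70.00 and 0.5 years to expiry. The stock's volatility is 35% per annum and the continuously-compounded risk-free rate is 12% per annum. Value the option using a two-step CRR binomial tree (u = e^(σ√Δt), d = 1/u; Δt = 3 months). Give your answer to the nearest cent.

CRR parameters: u = e^(σ√Δt) = e^(0.35·√0.25) = 1.1912, d = 1/u = 0.8395
Per-period rate: rΔt = 0.12·0.25 = 0.03, so R = e^0.03 = 1.0305
Risk-neutral probability p = (e^0.03 − 0.8395)/(1.1912 − 0.8395) = 0.1910/0.3518 = 0.5429
Terminal stock prices: S_uu = 120.6, S_ud = 85, S_dd = 59.9
Terminal payoffs (K − S): max(-50.62, 0) = 0, max(-15, 0) = 0, max(10.1, 0) = 10.1
Node u (S = 101.3): V_u = e^(−0.03)·[0.5429·0.0000 + 0.4571·0.0000] = 0.0000
Node d (S = 71.35): V_d = e^(−0.03)·[0.5429·0.0000 + 0.4571·10.1015] = 4.4806
Node 0 (S = 85): V_0 = e^(−0.03)·[0.5429·0.0000 + 0.4571·4.4806] = 1.9874

$1.99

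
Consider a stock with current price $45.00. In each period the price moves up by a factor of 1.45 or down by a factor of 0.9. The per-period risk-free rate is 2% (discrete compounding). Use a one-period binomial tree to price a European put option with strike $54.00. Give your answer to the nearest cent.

Risk-neutral probability p = (1 + 0.02 − 0.9)/(1.45 − 0.9) = 0.1200/0.5500 = 0.2182
Terminal stock prices: S_u = 65.25, S_d = 40.5
Terminal payoffs (K − S): max(-11.25, 0) = 0, max(13.5, 0) = 13.5
Node 0 (S = 45): V_0 = 1/1.02·[0.2182·0.0000 + 0.7818·13.5000] = 10.3476

$10.35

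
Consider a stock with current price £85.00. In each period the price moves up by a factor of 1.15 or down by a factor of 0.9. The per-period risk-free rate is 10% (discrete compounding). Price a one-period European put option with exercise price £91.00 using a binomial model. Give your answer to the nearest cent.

£2.64

Risk-neutral probability p = (1 + 0.1 − 0.9)/(1.15 − 0.9) = 0.2000/0.2500 = 0.8000
Terminal stock prices: S_u = 97.75, S_d = 76.5
Terminal payoffs (K − S): max(-6.75, 0) = 0, max(14.5, 0) = 14.5
Node 0 (S = 85): V_0 = 1/1.1·[0.8000·0.0000 + 0.2000·14.5000] = 2.6364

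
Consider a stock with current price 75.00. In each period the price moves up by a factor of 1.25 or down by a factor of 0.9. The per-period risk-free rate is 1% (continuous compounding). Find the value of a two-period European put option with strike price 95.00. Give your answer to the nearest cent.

Risk-neutral probability p = (e^0.01 − 0.9)/(1.25 − 0.9) = 0.1101/0.3500 = 0.3144
Terminal stock prices: S_uu = 117.2, S_ud = 84.38, S_dd = 60.75
Terminal payoffs (K − S): max(-22.19, 0) = 0, max(10.62, 0) = 10.62, max(34.25, 0) = 34.25
Node u (S = 93.75): V_u = e^(−0.01)·[0.3144·0.0000 + 0.6856·10.6250] = 7.2117
Node d (S = 67.5): V_d = e^(−0.01)·[0.3144·10.6250 + 0.6856·34.2500] = 26.5547
Node 0 (S = 75): V_0 = e^(−0.01)·[0.3144·7.2117 + 0.6856·26.5547] = 20.2690

20.27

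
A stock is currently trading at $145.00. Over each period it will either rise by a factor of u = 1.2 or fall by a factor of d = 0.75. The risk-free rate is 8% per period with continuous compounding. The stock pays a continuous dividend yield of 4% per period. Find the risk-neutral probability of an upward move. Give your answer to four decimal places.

Per-period risk-free factor R = e^0.08 = 1.0833; dividend-adjusted growth = e^(0.08−0.04) = 1.0408.
Risk-neutral probability p = (1.0408 − 0.75)/(1.2 − 0.75) = 0.2908/0.4500 = 0.6462

p = 0.6462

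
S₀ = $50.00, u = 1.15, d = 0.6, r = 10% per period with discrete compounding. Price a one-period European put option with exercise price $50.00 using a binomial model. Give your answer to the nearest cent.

$1.65

Risk-neutral probability p = (1 + 0.1 − 0.6)/(1.15 − 0.6) = 0.5000/0.5500 = 0.9091
Terminal stock prices: S_u = 57.5, S_d = 30
Terminal payoffs (K − S): max(-7.5, 0) = 0, max(20, 0) = 20
Node 0 (S = 50): V_0 = 1/1.1·[0.9091·0.0000 + 0.0909·20.0000] = 1.6529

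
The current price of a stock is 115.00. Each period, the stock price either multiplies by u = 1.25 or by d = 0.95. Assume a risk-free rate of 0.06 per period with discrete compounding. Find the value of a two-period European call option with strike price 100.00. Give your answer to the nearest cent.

Risk-neutral probability p = (1 + 0.06 − 0.95)/(1.25 − 0.95) = 0.1100/0.3000 = 0.3667
Terminal stock prices: S_uu = 179.7, S_ud = 136.6, S_dd = 103.8
Terminal payoffs (S − K): max(79.69, 0) = 79.69, max(36.56, 0) = 36.56, max(3.787, 0) = 3.787
Node u (S = 143.8): V_u = 1/1.06·[0.3667·79.6875 + 0.6333·36.5625] = 49.4104
Node d (S = 109.2): V_d = 1/1.06·[0.3667·36.5625 + 0.6333·3.7875] = 14.9104
Node 0 (S = 115): V_0 = 1/1.06·[0.3667·49.4104 + 0.6333·14.9104] = 26.0004

26.00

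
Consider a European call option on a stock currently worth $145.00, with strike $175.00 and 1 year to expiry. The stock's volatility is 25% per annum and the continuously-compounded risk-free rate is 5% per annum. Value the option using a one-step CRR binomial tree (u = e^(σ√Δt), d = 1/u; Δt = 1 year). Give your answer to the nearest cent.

$5.74

CRR parameters: u = e^(σ√Δt) = e^(0.25·√1) = 1.2840, d = 1/u = 0.7788
Per-period rate: rΔt = 0.05·1 = 0.05, so R = e^0.05 = 1.0513
Risk-neutral probability p = (e^0.05 − 0.7788)/(1.2840 − 0.7788) = 0.2725/0.5052 = 0.5393
Terminal stock prices: S_u = 186.2, S_d = 112.9
Terminal payoffs (S − K): max(11.18, 0) = 11.18, max(-62.07, 0) = 0
Node 0 (S = 145): V_0 = e^(−0.05)·[0.5393·11.1837 + 0.4607·0.0000] = 5.7373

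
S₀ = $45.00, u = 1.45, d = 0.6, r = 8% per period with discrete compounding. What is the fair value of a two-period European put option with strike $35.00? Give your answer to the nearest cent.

$3.05

Risk-neutral probability p = (1 + 0.08 − 0.6)/(1.45 − 0.6) = 0.4800/0.8500 = 0.5647
Terminal stock prices: S_uu = 94.61, S_ud = 39.15, S_dd = 16.2
Terminal payoffs (K − S): max(-59.61, 0) = 0, max(-4.15, 0) = 0, max(18.8, 0) = 18.8
Node u (S = 65.25): V_u = 1/1.08·[0.5647·0.0000 + 0.4353·0.0000] = 0.0000
Node d (S = 27): V_d = 1/1.08·[0.5647·0.0000 + 0.4353·18.8000] = 7.5773
Node 0 (S = 45): V_0 = 1/1.08·[0.5647·0.0000 + 0.4353·7.5773] = 3.0540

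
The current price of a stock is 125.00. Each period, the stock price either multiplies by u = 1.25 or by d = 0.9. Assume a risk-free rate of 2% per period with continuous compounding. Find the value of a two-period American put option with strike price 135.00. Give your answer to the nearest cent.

14.48

Risk-neutral probability p = (e^0.02 − 0.9)/(1.25 − 0.9) = 0.1202/0.3500 = 0.3434
Terminal stock prices: S_uu = 195.3, S_ud = 140.6, S_dd = 101.2
Terminal payoffs (K − S): max(-60.31, 0) = 0, max(-5.625, 0) = 0, max(33.75, 0) = 33.75
Node u (S = 156.2): continuation = e^(−0.02)·[0.3434·0.0000 + 0.6566·0.0000] = 0.0000; exercise value = 0.0000 ≤ continuation, so V_u = 0.0000
Node d (S = 112.5): continuation = e^(−0.02)·[0.3434·0.0000 + 0.6566·33.7500] = 21.7204; exercise value = 22.5000 > continuation, so V_d = 22.5000 (exercise)
Node 0 (S = 125): continuation = e^(−0.02)·[0.3434·0.0000 + 0.6566·22.5000] = 14.4803; exercise value = 10.0000 ≤ continuation, so V_0 = 14.4803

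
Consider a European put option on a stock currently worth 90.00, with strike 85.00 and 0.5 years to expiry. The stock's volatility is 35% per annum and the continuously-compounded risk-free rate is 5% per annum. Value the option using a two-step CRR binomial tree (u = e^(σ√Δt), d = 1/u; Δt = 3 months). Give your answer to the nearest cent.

CRR parameters: u = e^(σ√Δt) = e^(0.35·√0.25) = 1.1912, d = 1/u = 0.8395
Per-period rate: rΔt = 0.05·0.25 = 0.0125, so R = e^0.0125 = 1.0126
Risk-neutral probability p = (e^0.0125 − 0.8395)/(1.1912 − 0.8395) = 0.1731/0.3518 = 0.4921
Terminal stock prices: S_uu = 127.7, S_ud = 90, S_dd = 63.42
Terminal payoffs (K − S): max(-42.72, 0) = 0, max(-5, 0) = 0, max(21.58, 0) = 21.58
Node u (S = 107.2): V_u = e^(−0.0125)·[0.4921·0.0000 + 0.5079·0.0000] = 0.0000
Node d (S = 75.55): V_d = e^(−0.0125)·[0.4921·0.0000 + 0.5079·21.5781] = 10.8230
Node 0 (S = 90): V_0 = e^(−0.0125)·[0.4921·0.0000 + 0.5079·10.8230] = 5.4285

5.43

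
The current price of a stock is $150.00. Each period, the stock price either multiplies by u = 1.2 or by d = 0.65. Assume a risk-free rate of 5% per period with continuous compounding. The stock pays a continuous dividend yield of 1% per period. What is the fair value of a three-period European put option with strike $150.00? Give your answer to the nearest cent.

$17.26

Per-period risk-free factor R = e^0.05 = 1.0513; dividend-adjusted growth = e^(0.05−0.01) = 1.0408.
Risk-neutral probability p = (1.0408 − 0.65)/(1.2 − 0.65) = 0.3908/0.5500 = 0.7106
Terminal stock prices: S_uuu = 259.2, S_uud = 140.4, S_udd = 76.05, S_ddd = 41.19
Terminal payoffs (K − S): max(-109.2, 0) = 0, max(9.6, 0) = 9.6, max(73.95, 0) = 73.95, max(108.8, 0) = 108.8
Node uu (S = 216): V_uu = e^(−0.05)·[0.7106·0.0000 + 0.2894·9.6000] = 2.6431
Node ud (S = 117): V_ud = e^(−0.05)·[0.7106·9.6000 + 0.2894·73.9500] = 26.8486
Node dd (S = 63.38): V_dd = e^(−0.05)·[0.7106·73.9500 + 0.2894·108.8063] = 79.9400
Node u (S = 180): V_u = e^(−0.05)·[0.7106·2.6431 + 0.2894·26.8486] = 9.1784
Node d (S = 97.5): V_d = e^(−0.05)·[0.7106·26.8486 + 0.2894·79.9400] = 40.1562
Node 0 (S = 150): V_0 = e^(−0.05)·[0.7106·9.1784 + 0.2894·40.1562] = 17.2596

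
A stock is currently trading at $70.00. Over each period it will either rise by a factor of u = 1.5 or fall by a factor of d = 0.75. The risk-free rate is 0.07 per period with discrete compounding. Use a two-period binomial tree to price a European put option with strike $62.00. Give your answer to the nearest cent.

$6.50

Risk-neutral probability p = (1 + 0.07 − 0.75)/(1.5 − 0.75) = 0.3200/0.7500 = 0.4267
Terminal stock prices: S_uu = 157.5, S_ud = 78.75, S_dd = 39.38
Terminal payoffs (K − S): max(-95.5, 0) = 0, max(-16.75, 0) = 0, max(22.62, 0) = 22.62
Node u (S = 105): V_u = 1/1.07·[0.4267·0.0000 + 0.5733·0.0000] = 0.0000
Node d (S = 52.5): V_d = 1/1.07·[0.4267·0.0000 + 0.5733·22.6250] = 12.1231
Node 0 (S = 70): V_0 = 1/1.07·[0.4267·0.0000 + 0.5733·12.1231] = 6.4958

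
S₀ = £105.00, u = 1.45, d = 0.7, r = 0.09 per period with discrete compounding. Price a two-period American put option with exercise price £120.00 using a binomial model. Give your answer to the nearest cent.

Risk-neutral probability p = (1 + 0.09 − 0.7)/(1.45 − 0.7) = 0.3900/0.7500 = 0.5200
Terminal stock prices: S_uu = 220.8, S_ud = 106.6, S_dd = 51.45
Terminal payoffs (K − S): max(-100.8, 0) = 0, max(13.43, 0) = 13.43, max(68.55, 0) = 68.55
Node u (S = 152.2): continuation = 1/1.09·[0.5200·0.0000 + 0.4800·13.4250] = 5.9119; exercise value = 0.0000 ≤ continuation, so V_u = 5.9119
Node d (S = 73.5): continuation = 1/1.09·[0.5200·13.4250 + 0.4800·68.5500] = 36.5917; exercise value = 46.5000 > continuation, so V_d = 46.5000 (exercise)
Node 0 (S = 105): continuation = 1/1.09·[0.5200·5.9119 + 0.4800·46.5000] = 23.2974; exercise value = 15.0000 ≤ continuation, so V_0 = 23.2974

£23.30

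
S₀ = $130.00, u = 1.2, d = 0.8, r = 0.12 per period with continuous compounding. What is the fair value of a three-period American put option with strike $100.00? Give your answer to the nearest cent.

Risk-neutral probability p = (e^0.12 − 0.8)/(1.2 − 0.8) = 0.3275/0.4000 = 0.8187
Terminal stock prices: S_uuu = 224.6, S_uud = 149.8, S_udd = 99.84, S_ddd = 66.56
Terminal payoffs (K − S): max(-124.6, 0) = 0, max(-49.76, 0) = 0, max(0.16, 0) = 0.16, max(33.44, 0) = 33.44
Node uu (S = 187.2): continuation = e^(−0.12)·[0.8187·0.0000 + 0.1813·0.0000] = 0.0000; exercise value = 0.0000 ≤ continuation, so V_uu = 0.0000
Node ud (S = 124.8): continuation = e^(−0.12)·[0.8187·0.0000 + 0.1813·0.1600] = 0.0257; exercise value = 0.0000 ≤ continuation, so V_ud = 0.0257
Node dd (S = 83.2): continuation = e^(−0.12)·[0.8187·0.1600 + 0.1813·33.4400] = 5.4920; exercise value = 16.8000 > continuation, so V_dd = 16.8000 (exercise)
Node u (S = 156): continuation = e^(−0.12)·[0.8187·0.0000 + 0.1813·0.0257] = 0.0041; exercise value = 0.0000 ≤ continuation, so V_u = 0.0041
Node d (S = 104): continuation = e^(−0.12)·[0.8187·0.0257 + 0.1813·16.8000] = 2.7195; exercise value = 0.0000 ≤ continuation, so V_d = 2.7195
Node 0 (S = 130): continuation = e^(−0.12)·[0.8187·0.0041 + 0.1813·2.7195] = 0.4402; exercise value = 0.0000 ≤ continuation, so V_0 = 0.4402

$0.44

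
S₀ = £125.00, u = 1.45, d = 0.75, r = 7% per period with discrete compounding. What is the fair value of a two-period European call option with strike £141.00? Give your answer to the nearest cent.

£22.23

Risk-neutral probability p = (1 + 0.07 − 0.75)/(1.45 − 0.75) = 0.3200/0.7000 = 0.4571
Terminal stock prices: S_uu = 262.8, S_ud = 135.9, S_dd = 70.31
Terminal payoffs (S − K): max(121.8, 0) = 121.8, max(-5.062, 0) = 0, max(-70.69, 0) = 0
Node u (S = 181.2): V_u = 1/1.07·[0.4571·121.8125 + 0.5429·0.0000] = 52.0427
Node d (S = 93.75): V_d = 1/1.07·[0.4571·0.0000 + 0.5429·0.0000] = 0.0000
Node 0 (S = 125): V_0 = 1/1.07·[0.4571·52.0427 + 0.5429·0.0000] = 22.2345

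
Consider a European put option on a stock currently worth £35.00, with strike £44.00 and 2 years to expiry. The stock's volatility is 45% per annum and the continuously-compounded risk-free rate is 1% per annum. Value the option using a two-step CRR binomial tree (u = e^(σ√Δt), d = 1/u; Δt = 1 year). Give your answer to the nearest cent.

CRR parameters: u = e^(σ√Δt) = e^(0.45·√1) = 1.5683, d = 1/u = 0.6376
Per-period rate: rΔt = 0.01·1 = 0.01, so R = e^0.01 = 1.0101
Risk-neutral probability p = (e^0.01 − 0.6376)/(1.5683 − 0.6376) = 0.3724/0.9307 = 0.4002
Terminal stock prices: S_uu = 86.09, S_ud = 35, S_dd = 14.23
Terminal payoffs (K − S): max(-42.09, 0) = 0, max(9, 0) = 9, max(29.77, 0) = 29.77
Node u (S = 54.89): V_u = e^(−0.01)·[0.4002·0.0000 + 0.5998·9.0000] = 5.3448
Node d (S = 22.32): V_d = e^(−0.01)·[0.4002·9.0000 + 0.5998·29.7701] = 21.2452
Node 0 (S = 35): V_0 = e^(−0.01)·[0.4002·5.3448 + 0.5998·21.2452] = 14.7344

£14.73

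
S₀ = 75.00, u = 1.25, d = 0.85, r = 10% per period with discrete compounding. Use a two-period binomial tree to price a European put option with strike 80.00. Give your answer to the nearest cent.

3.12

Risk-neutral probability p = (1 + 0.1 − 0.85)/(1.25 − 0.85) = 0.2500/0.4000 = 0.6250
Terminal stock prices: S_uu = 117.2, S_ud = 79.69, S_dd = 54.19
Terminal payoffs (K − S): max(-37.19, 0) = 0, max(0.3125, 0) = 0.3125, max(25.81, 0) = 25.81
Node u (S = 93.75): V_u = 1/1.1·[0.6250·0.0000 + 0.3750·0.3125] = 0.1065
Node d (S = 63.75): V_d = 1/1.1·[0.6250·0.3125 + 0.3750·25.8125] = 8.9773
Node 0 (S = 75): V_0 = 1/1.1·[0.6250·0.1065 + 0.3750·8.9773] = 3.1210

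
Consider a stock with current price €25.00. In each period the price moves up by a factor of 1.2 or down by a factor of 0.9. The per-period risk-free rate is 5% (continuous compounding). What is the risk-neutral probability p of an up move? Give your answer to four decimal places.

p = 0.5042

Risk-neutral probability p = (e^0.05 − 0.9)/(1.2 − 0.9) = 0.1513/0.3000 = 0.5042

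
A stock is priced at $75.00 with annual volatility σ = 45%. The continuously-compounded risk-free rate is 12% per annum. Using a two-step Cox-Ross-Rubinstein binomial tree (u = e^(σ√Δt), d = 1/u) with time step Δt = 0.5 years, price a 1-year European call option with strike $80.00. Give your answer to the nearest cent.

$14.61

CRR parameters: u = e^(σ√Δt) = e^(0.45·√0.5) = 1.3746, d = 1/u = 0.7275
Per-period rate: rΔt = 0.12·0.5 = 0.06, so R = e^0.06 = 1.0618
Risk-neutral probability p = (e^0.06 − 0.7275)/(1.3746 − 0.7275) = 0.3344/0.6472 = 0.5167
Terminal stock prices: S_uu = 141.7, S_ud = 75, S_dd = 39.69
Terminal payoffs (S − K): max(61.72, 0) = 61.72, max(-5, 0) = 0, max(-40.31, 0) = 0
Node u (S = 103.1): V_u = e^(−0.06)·[0.5167·61.7244 + 0.4833·0.0000] = 30.0334
Node d (S = 54.56): V_d = e^(−0.06)·[0.5167·0.0000 + 0.4833·0.0000] = 0.0000
Node 0 (S = 75): V_0 = e^(−0.06)·[0.5167·30.0334 + 0.4833·0.0000] = 14.6135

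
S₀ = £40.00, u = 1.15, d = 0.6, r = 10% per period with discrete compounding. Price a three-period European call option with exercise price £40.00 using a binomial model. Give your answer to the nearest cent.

£11.76

Risk-neutral probability p = (1 + 0.1 − 0.6)/(1.15 − 0.6) = 0.5000/0.5500 = 0.9091
Terminal stock prices: S_uuu = 60.83, S_uud = 31.74, S_udd = 16.56, S_ddd = 8.64
Terminal payoffs (S − K): max(20.83, 0) = 20.83, max(-8.26, 0) = 0, max(-23.44, 0) = 0, max(-31.36, 0) = 0
Node uu (S = 52.9): V_uu = 1/1.1·[0.9091·20.8350 + 0.0909·0.0000] = 17.2190
Node ud (S = 27.6): V_ud = 1/1.1·[0.9091·0.0000 + 0.0909·0.0000] = 0.0000
Node dd (S = 14.4): V_dd = 1/1.1·[0.9091·0.0000 + 0.0909·0.0000] = 0.0000
Node u (S = 46): V_u = 1/1.1·[0.9091·17.2190 + 0.0909·0.0000] = 14.2306
Node d (S = 24): V_d = 1/1.1·[0.9091·0.0000 + 0.0909·0.0000] = 0.0000
Node 0 (S = 40): V_0 = 1/1.1·[0.9091·14.2306 + 0.0909·0.0000] = 11.7608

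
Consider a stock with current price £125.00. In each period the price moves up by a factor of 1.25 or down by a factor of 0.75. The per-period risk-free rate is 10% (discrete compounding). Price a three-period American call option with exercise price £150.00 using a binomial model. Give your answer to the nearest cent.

£24.26

Risk-neutral probability p = (1 + 0.1 − 0.75)/(1.25 − 0.75) = 0.3500/0.5000 = 0.7000
Terminal stock prices: S_uuu = 244.1, S_uud = 146.5, S_udd = 87.89, S_ddd = 52.73
Terminal payoffs (S − K): max(94.14, 0) = 94.14, max(-3.516, 0) = 0, max(-62.11, 0) = 0, max(-97.27, 0) = 0
Node uu (S = 195.3): continuation = 1/1.1·[0.7000·94.1406 + 0.3000·0.0000] = 59.9077; exercise value = 45.3125 ≤ continuation, so V_uu = 59.9077
Node ud (S = 117.2): continuation = 1/1.1·[0.7000·0.0000 + 0.3000·0.0000] = 0.0000; exercise value = 0.0000 ≤ continuation, so V_ud = 0.0000
Node dd (S = 70.31): continuation = 1/1.1·[0.7000·0.0000 + 0.3000·0.0000] = 0.0000; exercise value = 0.0000 ≤ continuation, so V_dd = 0.0000
Node u (S = 156.2): continuation = 1/1.1·[0.7000·59.9077 + 0.3000·0.0000] = 38.1231; exercise value = 6.2500 ≤ continuation, so V_u = 38.1231
Node d (S = 93.75): continuation = 1/1.1·[0.7000·0.0000 + 0.3000·0.0000] = 0.0000; exercise value = 0.0000 ≤ continuation, so V_d = 0.0000
Node 0 (S = 125): continuation = 1/1.1·[0.7000·38.1231 + 0.3000·0.0000] = 24.2601; exercise value = 0.0000 ≤ continuation, so V_0 = 24.2601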